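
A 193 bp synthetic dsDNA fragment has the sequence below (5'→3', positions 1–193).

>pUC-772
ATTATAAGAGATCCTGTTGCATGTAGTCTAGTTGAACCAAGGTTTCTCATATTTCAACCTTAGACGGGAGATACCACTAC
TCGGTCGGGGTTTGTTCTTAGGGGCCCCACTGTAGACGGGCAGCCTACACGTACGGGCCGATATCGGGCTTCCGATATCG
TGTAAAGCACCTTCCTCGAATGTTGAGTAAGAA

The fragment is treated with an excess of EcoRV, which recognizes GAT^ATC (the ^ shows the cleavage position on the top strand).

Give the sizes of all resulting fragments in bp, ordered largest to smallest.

142, 37, 14 bp

EcoRV sites (GATATC) start at positions 140, 154.
EcoRV cuts after base 3 of each site, so after positions 142, 156.
Linear molecule, 2 cuts → 3 fragments:
  1–142 → 142 bp
  143–156 → 14 bp
  157–193 → 37 bp
Sorted largest to smallest: 142, 37, 14 bp.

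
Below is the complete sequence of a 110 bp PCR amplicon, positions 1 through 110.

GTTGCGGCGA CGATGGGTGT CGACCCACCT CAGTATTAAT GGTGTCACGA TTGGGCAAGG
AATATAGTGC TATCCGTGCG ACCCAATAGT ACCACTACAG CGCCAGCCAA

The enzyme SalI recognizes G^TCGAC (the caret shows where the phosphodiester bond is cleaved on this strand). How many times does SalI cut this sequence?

1

GTCGAC occurs starting at position 19.
SalI cuts at 1 site.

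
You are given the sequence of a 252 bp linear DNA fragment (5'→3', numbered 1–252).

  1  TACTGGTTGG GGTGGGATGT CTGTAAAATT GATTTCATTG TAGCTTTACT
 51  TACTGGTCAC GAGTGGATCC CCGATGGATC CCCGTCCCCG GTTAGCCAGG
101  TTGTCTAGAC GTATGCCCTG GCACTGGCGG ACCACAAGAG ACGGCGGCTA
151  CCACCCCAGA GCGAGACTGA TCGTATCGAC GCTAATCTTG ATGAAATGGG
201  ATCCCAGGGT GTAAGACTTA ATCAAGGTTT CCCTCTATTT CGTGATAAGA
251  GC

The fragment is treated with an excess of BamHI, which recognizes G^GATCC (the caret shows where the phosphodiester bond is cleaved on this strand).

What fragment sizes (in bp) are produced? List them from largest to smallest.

123, 65, 53, 11 bp

BamHI sites (GGATCC) start at positions 65, 76, 199.
BamHI cuts after the first base of each site, so after positions 65, 76, 199.
Linear molecule, 3 cuts → 4 fragments:
  1–65 → 65 bp
  66–76 → 11 bp
  77–199 → 123 bp
  200–252 → 53 bp
Sorted largest to smallest: 123, 65, 53, 11 bp.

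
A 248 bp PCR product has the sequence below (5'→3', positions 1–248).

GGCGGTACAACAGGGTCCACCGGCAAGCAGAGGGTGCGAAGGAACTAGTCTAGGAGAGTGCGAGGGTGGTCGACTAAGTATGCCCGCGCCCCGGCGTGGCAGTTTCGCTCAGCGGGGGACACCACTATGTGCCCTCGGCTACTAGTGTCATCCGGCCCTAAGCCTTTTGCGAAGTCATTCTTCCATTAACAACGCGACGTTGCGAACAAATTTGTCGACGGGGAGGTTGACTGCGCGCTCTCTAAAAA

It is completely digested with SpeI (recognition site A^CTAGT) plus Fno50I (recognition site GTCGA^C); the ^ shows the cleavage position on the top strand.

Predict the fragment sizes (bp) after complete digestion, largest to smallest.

77, 68, 44, 30, 29 bp

SpeI sites (ACTAGT) start at positions 44, 141.
SpeI cuts after the first base of each site, so after positions 44, 141.
Fno50I sites (GTCGAC) start at positions 69, 214.
Fno50I cuts after base 5 of each site (before the last base), so after positions 73, 218.
Combined cut positions: 44, 73, 141, 218.
Linear molecule, 4 cuts → 5 fragments:
  1–44 → 44 bp
  45–73 → 29 bp
  74–141 → 68 bp
  142–218 → 77 bp
  219–248 → 30 bp
Sorted largest to smallest: 77, 68, 44, 30, 29 bp.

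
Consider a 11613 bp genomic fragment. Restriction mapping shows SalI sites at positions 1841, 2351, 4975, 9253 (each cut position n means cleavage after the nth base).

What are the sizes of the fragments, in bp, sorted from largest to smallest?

Linear molecule, 4 cuts → 5 fragments:
  1841 − 0 = 1841 bp
  2351 − 1841 = 510 bp
  4975 − 2351 = 2624 bp
  9253 − 4975 = 4278 bp
  11613 − 9253 = 2360 bp
Sorted largest to smallest: 4278, 2624, 2360, 1841, 510 bp.

4278, 2624, 2360, 1841, 510 bp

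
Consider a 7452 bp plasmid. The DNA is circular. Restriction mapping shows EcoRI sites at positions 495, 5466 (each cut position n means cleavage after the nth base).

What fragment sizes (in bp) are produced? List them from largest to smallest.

4971, 2481 bp

Circular molecule, 2 cuts → 2 fragments:
  5466 − 495 = 4971 bp
  wrap: 7452 − 5466 + 495 = 2481 bp
Sorted largest to smallest: 4971, 2481 bp.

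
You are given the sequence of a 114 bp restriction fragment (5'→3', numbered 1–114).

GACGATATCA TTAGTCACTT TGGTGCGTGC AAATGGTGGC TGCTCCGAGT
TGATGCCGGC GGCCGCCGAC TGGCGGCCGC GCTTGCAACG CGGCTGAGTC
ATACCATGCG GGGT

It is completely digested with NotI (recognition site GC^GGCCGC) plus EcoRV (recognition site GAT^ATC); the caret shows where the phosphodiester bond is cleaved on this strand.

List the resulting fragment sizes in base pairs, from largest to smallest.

54, 40, 14, 6 bp

NotI sites (GCGGCCGC) start at positions 59, 73.
NotI cuts after base 2 of each site, so after positions 60, 74.
The EcoRV site (GATATC) starts at position 4.
EcoRV cuts after base 3 of each site, so after position 6.
Combined cut positions: 6, 60, 74.
Linear molecule, 3 cuts → 4 fragments:
  1–6 → 6 bp
  7–60 → 54 bp
  61–74 → 14 bp
  75–114 → 40 bp
Sorted largest to smallest: 54, 40, 14, 6 bp.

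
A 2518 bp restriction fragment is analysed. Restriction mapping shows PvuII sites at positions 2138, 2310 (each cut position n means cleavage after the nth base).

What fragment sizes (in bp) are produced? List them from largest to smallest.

Linear molecule, 2 cuts → 3 fragments:
  2138 − 0 = 2138 bp
  2310 − 2138 = 172 bp
  2518 − 2310 = 208 bp
Sorted largest to smallest: 2138, 208, 172 bp.

2138, 208, 172 bp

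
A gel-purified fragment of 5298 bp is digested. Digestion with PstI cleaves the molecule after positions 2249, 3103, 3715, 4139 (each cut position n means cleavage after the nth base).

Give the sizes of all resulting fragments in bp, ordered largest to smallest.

2249, 1159, 854, 612, 424 bp

Linear molecule, 4 cuts → 5 fragments:
  2249 − 0 = 2249 bp
  3103 − 2249 = 854 bp
  3715 − 3103 = 612 bp
  4139 − 3715 = 424 bp
  5298 − 4139 = 1159 bp
Sorted largest to smallest: 2249, 1159, 854, 612, 424 bp.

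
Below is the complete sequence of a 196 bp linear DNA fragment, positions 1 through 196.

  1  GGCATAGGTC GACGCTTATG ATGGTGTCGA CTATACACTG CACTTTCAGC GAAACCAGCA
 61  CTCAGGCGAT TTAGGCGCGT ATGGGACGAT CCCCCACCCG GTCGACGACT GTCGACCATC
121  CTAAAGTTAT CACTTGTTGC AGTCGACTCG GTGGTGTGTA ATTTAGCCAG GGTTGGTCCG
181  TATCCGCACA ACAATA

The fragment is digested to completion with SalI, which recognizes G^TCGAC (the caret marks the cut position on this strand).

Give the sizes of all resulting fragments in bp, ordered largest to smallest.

75, 54, 31, 18, 10, 8 bp

SalI sites (GTCGAC) start at positions 8, 26, 101, 111, 142.
SalI cuts after the first base of each site, so after positions 8, 26, 101, 111, 142.
Linear molecule, 5 cuts → 6 fragments:
  1–8 → 8 bp
  9–26 → 18 bp
  27–101 → 75 bp
  102–111 → 10 bp
  112–142 → 31 bp
  143–196 → 54 bp
Sorted largest to smallest: 75, 54, 31, 18, 10, 8 bp.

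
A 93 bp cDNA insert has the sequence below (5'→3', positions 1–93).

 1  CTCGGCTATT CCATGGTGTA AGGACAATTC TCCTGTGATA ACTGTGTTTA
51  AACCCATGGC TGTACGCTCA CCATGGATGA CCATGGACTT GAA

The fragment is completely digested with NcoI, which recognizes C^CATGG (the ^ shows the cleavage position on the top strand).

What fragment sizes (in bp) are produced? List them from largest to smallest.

NcoI sites (CCATGG) start at positions 11, 54, 71, 81.
NcoI cuts after the first base of each site, so after positions 11, 54, 71, 81.
Linear molecule, 4 cuts → 5 fragments:
  1–11 → 11 bp
  12–54 → 43 bp
  55–71 → 17 bp
  72–81 → 10 bp
  82–93 → 12 bp
Sorted largest to smallest: 43, 17, 12, 11, 10 bp.

43, 17, 12, 11, 10 bp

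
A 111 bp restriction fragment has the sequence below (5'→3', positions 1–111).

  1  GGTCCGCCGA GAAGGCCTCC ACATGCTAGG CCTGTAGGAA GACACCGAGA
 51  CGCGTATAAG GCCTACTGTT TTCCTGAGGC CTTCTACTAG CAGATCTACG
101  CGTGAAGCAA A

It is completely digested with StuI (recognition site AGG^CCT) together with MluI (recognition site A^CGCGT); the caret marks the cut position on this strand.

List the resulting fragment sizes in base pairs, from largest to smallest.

StuI sites (AGGCCT) start at positions 13, 28, 59, 77.
StuI cuts after base 3 of each site, so after positions 15, 30, 61, 79.
MluI sites (ACGCGT) start at positions 50, 98.
MluI cuts after the first base of each site, so after positions 50, 98.
Combined cut positions: 15, 30, 50, 61, 79, 98.
Linear molecule, 6 cuts → 7 fragments:
  1–15 → 15 bp
  16–30 → 15 bp
  31–50 → 20 bp
  51–61 → 11 bp
  62–79 → 18 bp
  80–98 → 19 bp
  99–111 → 13 bp
Sorted largest to smallest: 20, 19, 18, 15, 15, 13, 11 bp.

20, 19, 18, 15, 15, 13, 11 bp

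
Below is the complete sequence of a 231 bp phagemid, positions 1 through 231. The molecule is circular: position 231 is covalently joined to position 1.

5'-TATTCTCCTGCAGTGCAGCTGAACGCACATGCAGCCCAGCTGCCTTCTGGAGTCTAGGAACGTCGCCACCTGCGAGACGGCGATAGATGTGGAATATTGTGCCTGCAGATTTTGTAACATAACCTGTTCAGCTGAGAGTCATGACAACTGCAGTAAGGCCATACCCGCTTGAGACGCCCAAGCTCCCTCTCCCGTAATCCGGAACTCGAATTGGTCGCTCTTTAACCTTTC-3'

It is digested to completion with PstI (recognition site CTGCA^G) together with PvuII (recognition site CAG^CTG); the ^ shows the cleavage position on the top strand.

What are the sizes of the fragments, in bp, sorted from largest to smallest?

91, 68, 24, 21, 21, 6 bp

PstI sites (CTGCAG) start at positions 8, 103, 148.
PstI cuts after base 5 of each site (before the last base), so after positions 12, 107, 152.
PvuII sites (CAGCTG) start at positions 16, 37, 129.
PvuII cuts after base 3 of each site, so after positions 18, 39, 131.
Combined cut positions: 12, 18, 39, 107, 131, 152.
Circular molecule, 6 cuts → 6 fragments:
  13–18 → 6 bp
  19–39 → 21 bp
  40–107 → 68 bp
  108–131 → 24 bp
  132–152 → 21 bp
  153–231 then 1–12 → 79 + 12 = 91 bp
Sorted largest to smallest: 91, 68, 24, 21, 21, 6 bp.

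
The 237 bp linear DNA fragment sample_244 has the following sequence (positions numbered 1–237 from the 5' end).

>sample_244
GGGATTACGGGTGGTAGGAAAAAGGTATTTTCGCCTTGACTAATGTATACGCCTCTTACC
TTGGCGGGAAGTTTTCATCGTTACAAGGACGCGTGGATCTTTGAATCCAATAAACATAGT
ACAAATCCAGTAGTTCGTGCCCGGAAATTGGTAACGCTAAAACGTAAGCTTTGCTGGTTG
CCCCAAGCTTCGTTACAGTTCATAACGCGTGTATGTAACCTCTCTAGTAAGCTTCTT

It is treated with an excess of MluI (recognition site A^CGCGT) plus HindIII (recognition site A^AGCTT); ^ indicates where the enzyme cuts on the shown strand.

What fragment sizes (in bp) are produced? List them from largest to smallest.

89, 77, 24, 20, 19, 8 bp

MluI sites (ACGCGT) start at positions 89, 205.
MluI cuts after the first base of each site, so after positions 89, 205.
HindIII sites (AAGCTT) start at positions 166, 185, 229.
HindIII cuts after the first base of each site, so after positions 166, 185, 229.
Combined cut positions: 89, 166, 185, 205, 229.
Linear molecule, 5 cuts → 6 fragments:
  1–89 → 89 bp
  90–166 → 77 bp
  167–185 → 19 bp
  186–205 → 20 bp
  206–229 → 24 bp
  230–237 → 8 bp
Sorted largest to smallest: 89, 77, 24, 20, 19, 8 bp.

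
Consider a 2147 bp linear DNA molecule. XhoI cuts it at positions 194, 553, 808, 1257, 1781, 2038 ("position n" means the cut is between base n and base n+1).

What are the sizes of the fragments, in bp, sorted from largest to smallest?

524, 449, 359, 257, 255, 194, 109 bp

Linear molecule, 6 cuts → 7 fragments:
  194 − 0 = 194 bp
  553 − 194 = 359 bp
  808 − 553 = 255 bp
  1257 − 808 = 449 bp
  1781 − 1257 = 524 bp
  2038 − 1781 = 257 bp
  2147 − 2038 = 109 bp
Sorted largest to smallest: 524, 449, 359, 257, 255, 194, 109 bp.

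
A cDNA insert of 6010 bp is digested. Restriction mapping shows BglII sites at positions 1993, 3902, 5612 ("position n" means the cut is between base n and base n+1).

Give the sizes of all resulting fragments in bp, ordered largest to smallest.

Linear molecule, 3 cuts → 4 fragments:
  1993 − 0 = 1993 bp
  3902 − 1993 = 1909 bp
  5612 − 3902 = 1710 bp
  6010 − 5612 = 398 bp
Sorted largest to smallest: 1993, 1909, 1710, 398 bp.

1993, 1909, 1710, 398 bp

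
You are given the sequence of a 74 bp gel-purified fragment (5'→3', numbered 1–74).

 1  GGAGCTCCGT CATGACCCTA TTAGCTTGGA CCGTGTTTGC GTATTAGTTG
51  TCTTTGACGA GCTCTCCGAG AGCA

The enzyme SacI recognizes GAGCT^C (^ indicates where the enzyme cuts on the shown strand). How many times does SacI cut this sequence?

2

GAGCTC occurs starting at positions 2, 59.
SacI cuts at 2 sites.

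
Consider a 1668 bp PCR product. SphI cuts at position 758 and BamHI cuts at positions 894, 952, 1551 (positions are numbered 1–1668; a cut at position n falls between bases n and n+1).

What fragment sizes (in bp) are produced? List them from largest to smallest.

Combined cut positions (sorted): 758, 894, 952, 1551.
Linear molecule, 4 cuts → 5 fragments:
  758 − 0 = 758 bp
  894 − 758 = 136 bp
  952 − 894 = 58 bp
  1551 − 952 = 599 bp
  1668 − 1551 = 117 bp
Sorted largest to smallest: 758, 599, 136, 117, 58 bp.

758, 599, 136, 117, 58 bp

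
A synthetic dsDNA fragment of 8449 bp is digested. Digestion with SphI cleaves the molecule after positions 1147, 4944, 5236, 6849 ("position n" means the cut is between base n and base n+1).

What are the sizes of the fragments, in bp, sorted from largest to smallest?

3797, 1613, 1600, 1147, 292 bp

Linear molecule, 4 cuts → 5 fragments:
  1147 − 0 = 1147 bp
  4944 − 1147 = 3797 bp
  5236 − 4944 = 292 bp
  6849 − 5236 = 1613 bp
  8449 − 6849 = 1600 bp
Sorted largest to smallest: 3797, 1613, 1600, 1147, 292 bp.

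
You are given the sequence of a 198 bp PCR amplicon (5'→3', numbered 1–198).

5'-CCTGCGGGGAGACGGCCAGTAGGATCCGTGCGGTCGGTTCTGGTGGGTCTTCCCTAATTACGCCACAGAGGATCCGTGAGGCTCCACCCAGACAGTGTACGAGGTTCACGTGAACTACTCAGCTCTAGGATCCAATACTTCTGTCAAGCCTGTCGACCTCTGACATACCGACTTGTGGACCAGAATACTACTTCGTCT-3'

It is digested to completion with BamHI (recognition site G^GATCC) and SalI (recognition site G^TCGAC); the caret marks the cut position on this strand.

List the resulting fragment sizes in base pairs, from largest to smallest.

58, 48, 46, 24, 22 bp

BamHI sites (GGATCC) start at positions 22, 70, 128.
BamHI cuts after the first base of each site, so after positions 22, 70, 128.
The SalI site (GTCGAC) starts at position 152.
SalI cuts after the first base of each site, so after position 152.
Combined cut positions: 22, 70, 128, 152.
Linear molecule, 4 cuts → 5 fragments:
  1–22 → 22 bp
  23–70 → 48 bp
  71–128 → 58 bp
  129–152 → 24 bp
  153–198 → 46 bp
Sorted largest to smallest: 58, 48, 46, 24, 22 bp.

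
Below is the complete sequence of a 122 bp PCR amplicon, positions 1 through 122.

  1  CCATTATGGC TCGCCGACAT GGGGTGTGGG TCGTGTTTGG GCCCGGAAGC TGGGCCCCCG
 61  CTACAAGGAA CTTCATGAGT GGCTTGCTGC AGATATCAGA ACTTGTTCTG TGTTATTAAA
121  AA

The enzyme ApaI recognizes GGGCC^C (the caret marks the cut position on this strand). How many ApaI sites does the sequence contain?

2

GGGCCC occurs starting at positions 39, 52.
ApaI cuts at 2 sites.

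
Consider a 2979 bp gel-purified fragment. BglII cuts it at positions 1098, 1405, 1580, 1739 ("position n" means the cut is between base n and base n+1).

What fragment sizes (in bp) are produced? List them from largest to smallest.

Linear molecule, 4 cuts → 5 fragments:
  1098 − 0 = 1098 bp
  1405 − 1098 = 307 bp
  1580 − 1405 = 175 bp
  1739 − 1580 = 159 bp
  2979 − 1739 = 1240 bp
Sorted largest to smallest: 1240, 1098, 307, 175, 159 bp.

1240, 1098, 307, 175, 159 bp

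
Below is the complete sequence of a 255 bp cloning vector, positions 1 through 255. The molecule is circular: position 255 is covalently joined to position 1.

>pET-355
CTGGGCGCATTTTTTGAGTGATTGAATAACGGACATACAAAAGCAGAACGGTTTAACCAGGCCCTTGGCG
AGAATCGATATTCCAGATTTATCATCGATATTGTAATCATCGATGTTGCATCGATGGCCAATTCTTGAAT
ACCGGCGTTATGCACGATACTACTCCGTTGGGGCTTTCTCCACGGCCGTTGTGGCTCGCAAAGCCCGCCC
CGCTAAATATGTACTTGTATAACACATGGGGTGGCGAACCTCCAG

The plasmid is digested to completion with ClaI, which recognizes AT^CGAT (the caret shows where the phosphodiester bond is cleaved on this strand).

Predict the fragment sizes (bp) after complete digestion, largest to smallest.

209, 20, 15, 11 bp

ClaI sites (ATCGAT) start at positions 74, 94, 109, 120.
ClaI cuts after base 2 of each site, so after positions 75, 95, 110, 121.
Circular molecule, 4 cuts → 4 fragments:
  76–95 → 20 bp
  96–110 → 15 bp
  111–121 → 11 bp
  122–255 then 1–75 → 134 + 75 = 209 bp
Sorted largest to smallest: 209, 20, 15, 11 bp.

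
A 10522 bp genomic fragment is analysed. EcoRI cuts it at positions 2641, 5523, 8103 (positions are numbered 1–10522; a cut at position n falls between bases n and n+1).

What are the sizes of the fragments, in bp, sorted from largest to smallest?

Linear molecule, 3 cuts → 4 fragments:
  2641 − 0 = 2641 bp
  5523 − 2641 = 2882 bp
  8103 − 5523 = 2580 bp
  10522 − 8103 = 2419 bp
Sorted largest to smallest: 2882, 2641, 2580, 2419 bp.

2882, 2641, 2580, 2419 bp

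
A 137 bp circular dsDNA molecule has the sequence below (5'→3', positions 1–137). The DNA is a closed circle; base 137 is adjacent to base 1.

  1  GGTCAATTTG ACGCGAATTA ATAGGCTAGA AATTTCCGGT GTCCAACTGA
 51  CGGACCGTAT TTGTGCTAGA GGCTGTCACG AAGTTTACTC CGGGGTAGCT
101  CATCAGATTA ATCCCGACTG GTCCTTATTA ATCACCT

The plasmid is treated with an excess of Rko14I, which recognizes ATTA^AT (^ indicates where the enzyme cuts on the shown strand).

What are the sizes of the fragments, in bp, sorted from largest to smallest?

Rko14I sites (ATTAAT) start at positions 17, 107, 127.
Rko14I cuts after base 4 of each site, so after positions 20, 110, 130.
Circular molecule, 3 cuts → 3 fragments:
  21–110 → 90 bp
  111–130 → 20 bp
  131–137 then 1–20 → 7 + 20 = 27 bp
Sorted largest to smallest: 90, 27, 20 bp.

90, 27, 20 bp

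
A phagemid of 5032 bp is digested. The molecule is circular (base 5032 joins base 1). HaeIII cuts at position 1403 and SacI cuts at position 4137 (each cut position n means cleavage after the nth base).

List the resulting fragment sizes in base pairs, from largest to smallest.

2734, 2298 bp

Combined cut positions (sorted): 1403, 4137.
Circular molecule, 2 cuts → 2 fragments:
  4137 − 1403 = 2734 bp
  wrap: 5032 − 4137 + 1403 = 2298 bp
Sorted largest to smallest: 2734, 2298 bp.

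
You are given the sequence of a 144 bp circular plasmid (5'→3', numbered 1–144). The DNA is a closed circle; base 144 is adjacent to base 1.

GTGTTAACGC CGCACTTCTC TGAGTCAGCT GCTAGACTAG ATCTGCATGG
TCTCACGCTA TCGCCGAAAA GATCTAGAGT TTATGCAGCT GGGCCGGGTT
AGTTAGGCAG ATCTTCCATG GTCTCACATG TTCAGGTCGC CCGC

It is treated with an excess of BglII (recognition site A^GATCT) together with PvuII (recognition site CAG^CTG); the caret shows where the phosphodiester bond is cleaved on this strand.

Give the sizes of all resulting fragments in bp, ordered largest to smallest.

63, 31, 21, 18, 11 bp

BglII sites (AGATCT) start at positions 39, 70, 109.
BglII cuts after the first base of each site, so after positions 39, 70, 109.
PvuII sites (CAGCTG) start at positions 26, 86.
PvuII cuts after base 3 of each site, so after positions 28, 88.
Combined cut positions: 28, 39, 70, 88, 109.
Circular molecule, 5 cuts → 5 fragments:
  29–39 → 11 bp
  40–70 → 31 bp
  71–88 → 18 bp
  89–109 → 21 bp
  110–144 then 1–28 → 35 + 28 = 63 bp
Sorted largest to smallest: 63, 31, 21, 18, 11 bp.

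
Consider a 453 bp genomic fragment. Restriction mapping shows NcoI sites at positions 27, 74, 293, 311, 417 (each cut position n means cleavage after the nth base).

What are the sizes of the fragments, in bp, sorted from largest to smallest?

Linear molecule, 5 cuts → 6 fragments:
  27 − 0 = 27 bp
  74 − 27 = 47 bp
  293 − 74 = 219 bp
  311 − 293 = 18 bp
  417 − 311 = 106 bp
  453 − 417 = 36 bp
Sorted largest to smallest: 219, 106, 47, 36, 27, 18 bp.

219, 106, 47, 36, 27, 18 bp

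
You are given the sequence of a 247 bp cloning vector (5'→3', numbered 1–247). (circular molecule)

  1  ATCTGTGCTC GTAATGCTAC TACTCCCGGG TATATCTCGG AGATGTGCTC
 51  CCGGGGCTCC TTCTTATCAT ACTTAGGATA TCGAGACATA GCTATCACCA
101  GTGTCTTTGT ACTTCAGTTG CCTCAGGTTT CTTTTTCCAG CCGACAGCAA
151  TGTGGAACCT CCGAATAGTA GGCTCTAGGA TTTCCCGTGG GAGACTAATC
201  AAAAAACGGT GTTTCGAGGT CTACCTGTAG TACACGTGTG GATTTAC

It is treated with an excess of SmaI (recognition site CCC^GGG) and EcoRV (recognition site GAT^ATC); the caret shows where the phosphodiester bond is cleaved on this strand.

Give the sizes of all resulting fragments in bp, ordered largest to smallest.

195, 27, 25 bp

SmaI sites (CCCGGG) start at positions 25, 50.
SmaI cuts after base 3 of each site, so after positions 27, 52.
The EcoRV site (GATATC) starts at position 77.
EcoRV cuts after base 3 of each site, so after position 79.
Combined cut positions: 27, 52, 79.
Circular molecule, 3 cuts → 3 fragments:
  28–52 → 25 bp
  53–79 → 27 bp
  80–247 then 1–27 → 168 + 27 = 195 bp
Sorted largest to smallest: 195, 27, 25 bp.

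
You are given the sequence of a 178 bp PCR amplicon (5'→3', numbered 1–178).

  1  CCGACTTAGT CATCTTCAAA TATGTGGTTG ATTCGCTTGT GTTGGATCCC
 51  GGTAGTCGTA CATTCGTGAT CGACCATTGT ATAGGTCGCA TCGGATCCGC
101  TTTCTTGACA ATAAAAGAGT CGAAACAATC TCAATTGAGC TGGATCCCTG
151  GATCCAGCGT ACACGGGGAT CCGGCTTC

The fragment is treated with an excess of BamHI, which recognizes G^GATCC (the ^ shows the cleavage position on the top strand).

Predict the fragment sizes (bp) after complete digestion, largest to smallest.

BamHI sites (GGATCC) start at positions 44, 93, 142, 150, 167.
BamHI cuts after the first base of each site, so after positions 44, 93, 142, 150, 167.
Linear molecule, 5 cuts → 6 fragments:
  1–44 → 44 bp
  45–93 → 49 bp
  94–142 → 49 bp
  143–150 → 8 bp
  151–167 → 17 bp
  168–178 → 11 bp
Sorted largest to smallest: 49, 49, 44, 17, 11, 8 bp.

49, 49, 44, 17, 11, 8 bp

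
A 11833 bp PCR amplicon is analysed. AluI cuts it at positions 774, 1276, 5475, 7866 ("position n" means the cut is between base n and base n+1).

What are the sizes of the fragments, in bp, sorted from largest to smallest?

4199, 3967, 2391, 774, 502 bp

Linear molecule, 4 cuts → 5 fragments:
  774 − 0 = 774 bp
  1276 − 774 = 502 bp
  5475 − 1276 = 4199 bp
  7866 − 5475 = 2391 bp
  11833 − 7866 = 3967 bp
Sorted largest to smallest: 4199, 3967, 2391, 774, 502 bp.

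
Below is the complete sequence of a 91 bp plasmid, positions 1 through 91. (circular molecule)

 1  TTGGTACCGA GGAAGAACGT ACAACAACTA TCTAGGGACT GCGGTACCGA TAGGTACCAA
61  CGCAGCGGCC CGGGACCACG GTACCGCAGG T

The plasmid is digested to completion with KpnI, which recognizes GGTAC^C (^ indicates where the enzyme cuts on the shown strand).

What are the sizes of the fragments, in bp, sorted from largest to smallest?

KpnI sites (GGTACC) start at positions 3, 43, 53, 80.
KpnI cuts after base 5 of each site (before the last base), so after positions 7, 47, 57, 84.
Circular molecule, 4 cuts → 4 fragments:
  8–47 → 40 bp
  48–57 → 10 bp
  58–84 → 27 bp
  85–91 then 1–7 → 7 + 7 = 14 bp
Sorted largest to smallest: 40, 27, 14, 10 bp.

40, 27, 14, 10 bp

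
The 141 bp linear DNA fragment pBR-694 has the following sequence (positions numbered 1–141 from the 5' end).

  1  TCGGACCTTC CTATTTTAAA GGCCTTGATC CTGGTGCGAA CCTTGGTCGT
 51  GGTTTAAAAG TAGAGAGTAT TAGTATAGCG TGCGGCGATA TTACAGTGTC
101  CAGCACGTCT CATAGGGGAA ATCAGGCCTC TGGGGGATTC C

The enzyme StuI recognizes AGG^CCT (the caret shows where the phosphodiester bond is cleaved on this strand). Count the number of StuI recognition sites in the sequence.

AGGCCT occurs starting at positions 20, 124.
StuI cuts at 2 sites.

2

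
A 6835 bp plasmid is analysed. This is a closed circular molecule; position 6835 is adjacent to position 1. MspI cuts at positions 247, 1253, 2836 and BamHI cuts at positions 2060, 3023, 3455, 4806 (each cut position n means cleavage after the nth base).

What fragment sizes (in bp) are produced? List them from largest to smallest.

2276, 1351, 1006, 807, 776, 432, 187 bp

Combined cut positions (sorted): 247, 1253, 2060, 2836, 3023, 3455, 4806.
Circular molecule, 7 cuts → 7 fragments:
  1253 − 247 = 1006 bp
  2060 − 1253 = 807 bp
  2836 − 2060 = 776 bp
  3023 − 2836 = 187 bp
  3455 − 3023 = 432 bp
  4806 − 3455 = 1351 bp
  wrap: 6835 − 4806 + 247 = 2276 bp
Sorted largest to smallest: 2276, 1351, 1006, 807, 776, 432, 187 bp.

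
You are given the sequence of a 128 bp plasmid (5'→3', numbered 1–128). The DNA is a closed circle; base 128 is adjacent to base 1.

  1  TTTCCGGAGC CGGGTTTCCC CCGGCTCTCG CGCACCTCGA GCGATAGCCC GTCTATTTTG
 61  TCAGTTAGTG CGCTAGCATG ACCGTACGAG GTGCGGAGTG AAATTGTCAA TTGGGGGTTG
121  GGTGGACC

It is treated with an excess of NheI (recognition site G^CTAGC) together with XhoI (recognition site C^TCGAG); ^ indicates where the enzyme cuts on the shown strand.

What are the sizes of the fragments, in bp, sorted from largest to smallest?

The NheI site (GCTAGC) starts at position 72.
NheI cuts after the first base of each site, so after position 72.
The XhoI site (CTCGAG) starts at position 36.
XhoI cuts after the first base of each site, so after position 36.
Combined cut positions: 36, 72.
Circular molecule, 2 cuts → 2 fragments:
  37–72 → 36 bp
  73–128 then 1–36 → 56 + 36 = 92 bp
Sorted largest to smallest: 92, 36 bp.

92, 36 bp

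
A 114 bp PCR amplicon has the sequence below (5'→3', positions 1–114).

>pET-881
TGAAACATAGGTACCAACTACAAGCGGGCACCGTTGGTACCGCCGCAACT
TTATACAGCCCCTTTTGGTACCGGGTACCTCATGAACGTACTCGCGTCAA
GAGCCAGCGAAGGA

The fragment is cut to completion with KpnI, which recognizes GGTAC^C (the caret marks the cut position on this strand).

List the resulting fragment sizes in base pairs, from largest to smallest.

KpnI sites (GGTACC) start at positions 10, 36, 67, 74.
KpnI cuts after base 5 of each site (before the last base), so after positions 14, 40, 71, 78.
Linear molecule, 4 cuts → 5 fragments:
  1–14 → 14 bp
  15–40 → 26 bp
  41–71 → 31 bp
  72–78 → 7 bp
  79–114 → 36 bp
Sorted largest to smallest: 36, 31, 26, 14, 7 bp.

36, 31, 26, 14, 7 bp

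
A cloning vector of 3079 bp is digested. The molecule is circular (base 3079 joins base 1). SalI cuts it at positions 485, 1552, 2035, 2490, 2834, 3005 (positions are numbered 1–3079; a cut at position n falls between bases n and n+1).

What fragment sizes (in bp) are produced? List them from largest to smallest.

1067, 559, 483, 455, 344, 171 bp

Circular molecule, 6 cuts → 6 fragments:
  1552 − 485 = 1067 bp
  2035 − 1552 = 483 bp
  2490 − 2035 = 455 bp
  2834 − 2490 = 344 bp
  3005 − 2834 = 171 bp
  wrap: 3079 − 3005 + 485 = 559 bp
Sorted largest to smallest: 1067, 559, 483, 455, 344, 171 bp.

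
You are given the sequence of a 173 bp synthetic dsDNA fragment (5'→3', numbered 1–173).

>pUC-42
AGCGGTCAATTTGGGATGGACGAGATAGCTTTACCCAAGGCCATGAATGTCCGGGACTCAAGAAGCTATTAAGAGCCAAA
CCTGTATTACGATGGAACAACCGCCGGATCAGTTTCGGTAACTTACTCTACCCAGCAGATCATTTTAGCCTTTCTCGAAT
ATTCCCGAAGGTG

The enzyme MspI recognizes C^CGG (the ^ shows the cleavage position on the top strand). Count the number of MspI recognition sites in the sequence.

2

CCGG occurs starting at positions 51, 104.
MspI cuts at 2 sites.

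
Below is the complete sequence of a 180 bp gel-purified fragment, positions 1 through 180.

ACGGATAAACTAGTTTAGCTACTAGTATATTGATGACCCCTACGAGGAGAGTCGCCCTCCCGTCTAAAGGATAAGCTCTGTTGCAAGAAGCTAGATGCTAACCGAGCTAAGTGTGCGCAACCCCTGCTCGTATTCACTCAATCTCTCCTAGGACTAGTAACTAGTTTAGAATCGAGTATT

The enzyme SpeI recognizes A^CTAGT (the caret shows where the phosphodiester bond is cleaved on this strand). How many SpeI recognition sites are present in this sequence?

4

ACTAGT occurs starting at positions 9, 21, 153, 160.
SpeI cuts at 4 sites.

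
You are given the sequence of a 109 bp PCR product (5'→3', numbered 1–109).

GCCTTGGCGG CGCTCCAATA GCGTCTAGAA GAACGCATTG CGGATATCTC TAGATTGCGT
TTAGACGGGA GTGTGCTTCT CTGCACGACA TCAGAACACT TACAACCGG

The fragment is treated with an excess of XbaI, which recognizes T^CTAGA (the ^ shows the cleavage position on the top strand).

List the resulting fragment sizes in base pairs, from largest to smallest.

60, 25, 24 bp

XbaI sites (TCTAGA) start at positions 24, 49.
XbaI cuts after the first base of each site, so after positions 24, 49.
Linear molecule, 2 cuts → 3 fragments:
  1–24 → 24 bp
  25–49 → 25 bp
  50–109 → 60 bp
Sorted largest to smallest: 60, 25, 24 bp.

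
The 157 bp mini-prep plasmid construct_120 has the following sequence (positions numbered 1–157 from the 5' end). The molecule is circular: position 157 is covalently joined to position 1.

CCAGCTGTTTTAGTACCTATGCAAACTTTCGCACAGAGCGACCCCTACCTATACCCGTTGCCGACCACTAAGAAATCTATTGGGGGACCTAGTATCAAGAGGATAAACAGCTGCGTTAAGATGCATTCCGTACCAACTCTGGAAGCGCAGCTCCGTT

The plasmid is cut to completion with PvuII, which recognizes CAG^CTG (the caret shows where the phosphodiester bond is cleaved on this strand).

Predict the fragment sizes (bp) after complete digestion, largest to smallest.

PvuII sites (CAGCTG) start at positions 2, 108.
PvuII cuts after base 3 of each site, so after positions 4, 110.
Circular molecule, 2 cuts → 2 fragments:
  5–110 → 106 bp
  111–157 then 1–4 → 47 + 4 = 51 bp
Sorted largest to smallest: 106, 51 bp.

106, 51 bp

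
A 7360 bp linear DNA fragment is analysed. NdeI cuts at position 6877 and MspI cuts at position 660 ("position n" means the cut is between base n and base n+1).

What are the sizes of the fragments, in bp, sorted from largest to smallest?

Combined cut positions (sorted): 660, 6877.
Linear molecule, 2 cuts → 3 fragments:
  660 − 0 = 660 bp
  6877 − 660 = 6217 bp
  7360 − 6877 = 483 bp
Sorted largest to smallest: 6217, 660, 483 bp.

6217, 660, 483 bp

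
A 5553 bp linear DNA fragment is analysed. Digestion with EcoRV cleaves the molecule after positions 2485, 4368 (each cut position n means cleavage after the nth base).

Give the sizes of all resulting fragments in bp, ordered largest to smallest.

Linear molecule, 2 cuts → 3 fragments:
  2485 − 0 = 2485 bp
  4368 − 2485 = 1883 bp
  5553 − 4368 = 1185 bp
Sorted largest to smallest: 2485, 1883, 1185 bp.

2485, 1883, 1185 bp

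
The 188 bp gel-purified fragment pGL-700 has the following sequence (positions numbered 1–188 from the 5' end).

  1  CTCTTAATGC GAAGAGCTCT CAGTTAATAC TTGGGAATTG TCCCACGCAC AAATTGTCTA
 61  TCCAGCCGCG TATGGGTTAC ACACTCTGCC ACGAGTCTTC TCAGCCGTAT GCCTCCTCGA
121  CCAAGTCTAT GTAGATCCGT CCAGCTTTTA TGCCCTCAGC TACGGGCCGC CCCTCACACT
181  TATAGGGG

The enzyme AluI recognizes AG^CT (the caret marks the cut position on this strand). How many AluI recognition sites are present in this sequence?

3

AGCT occurs starting at positions 15, 143, 158.
AluI cuts at 3 sites.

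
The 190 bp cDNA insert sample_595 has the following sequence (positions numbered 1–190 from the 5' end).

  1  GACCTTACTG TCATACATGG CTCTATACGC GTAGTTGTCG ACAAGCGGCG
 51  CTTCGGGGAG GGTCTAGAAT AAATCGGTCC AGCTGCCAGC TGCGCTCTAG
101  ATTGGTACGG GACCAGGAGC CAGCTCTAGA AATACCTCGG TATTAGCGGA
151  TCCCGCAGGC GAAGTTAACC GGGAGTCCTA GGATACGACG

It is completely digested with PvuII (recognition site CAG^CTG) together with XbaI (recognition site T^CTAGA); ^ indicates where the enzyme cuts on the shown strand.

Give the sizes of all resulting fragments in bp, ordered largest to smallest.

65, 63, 29, 19, 7, 7 bp

PvuII sites (CAGCTG) start at positions 80, 87.
PvuII cuts after base 3 of each site, so after positions 82, 89.
XbaI sites (TCTAGA) start at positions 63, 96, 125.
XbaI cuts after the first base of each site, so after positions 63, 96, 125.
Combined cut positions: 63, 82, 89, 96, 125.
Linear molecule, 5 cuts → 6 fragments:
  1–63 → 63 bp
  64–82 → 19 bp
  83–89 → 7 bp
  90–96 → 7 bp
  97–125 → 29 bp
  126–190 → 65 bp
Sorted largest to smallest: 65, 63, 29, 19, 7, 7 bp.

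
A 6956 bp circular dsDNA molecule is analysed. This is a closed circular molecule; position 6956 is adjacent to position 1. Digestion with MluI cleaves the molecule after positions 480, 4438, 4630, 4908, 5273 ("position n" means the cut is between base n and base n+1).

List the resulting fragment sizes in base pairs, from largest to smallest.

Circular molecule, 5 cuts → 5 fragments:
  4438 − 480 = 3958 bp
  4630 − 4438 = 192 bp
  4908 − 4630 = 278 bp
  5273 − 4908 = 365 bp
  wrap: 6956 − 5273 + 480 = 2163 bp
Sorted largest to smallest: 3958, 2163, 365, 278, 192 bp.

3958, 2163, 365, 278, 192 bp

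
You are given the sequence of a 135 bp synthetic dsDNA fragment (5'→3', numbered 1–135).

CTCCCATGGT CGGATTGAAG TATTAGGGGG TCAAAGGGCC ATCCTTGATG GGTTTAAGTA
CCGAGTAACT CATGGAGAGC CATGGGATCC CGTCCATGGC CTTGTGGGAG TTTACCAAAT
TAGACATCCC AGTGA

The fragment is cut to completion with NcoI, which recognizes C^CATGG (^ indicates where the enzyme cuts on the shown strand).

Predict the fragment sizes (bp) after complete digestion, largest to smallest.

NcoI sites (CCATGG) start at positions 4, 80, 94.
NcoI cuts after the first base of each site, so after positions 4, 80, 94.
Linear molecule, 3 cuts → 4 fragments:
  1–4 → 4 bp
  5–80 → 76 bp
  81–94 → 14 bp
  95–135 → 41 bp
Sorted largest to smallest: 76, 41, 14, 4 bp.

76, 41, 14, 4 bp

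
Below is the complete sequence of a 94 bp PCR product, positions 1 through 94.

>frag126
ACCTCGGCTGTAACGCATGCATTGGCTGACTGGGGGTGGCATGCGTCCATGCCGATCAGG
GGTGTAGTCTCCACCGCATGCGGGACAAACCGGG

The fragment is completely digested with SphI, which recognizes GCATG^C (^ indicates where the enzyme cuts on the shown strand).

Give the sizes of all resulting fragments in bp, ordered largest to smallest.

37, 24, 19, 14 bp

SphI sites (GCATGC) start at positions 15, 39, 76.
SphI cuts after base 5 of each site (before the last base), so after positions 19, 43, 80.
Linear molecule, 3 cuts → 4 fragments:
  1–19 → 19 bp
  20–43 → 24 bp
  44–80 → 37 bp
  81–94 → 14 bp
Sorted largest to smallest: 37, 24, 19, 14 bp.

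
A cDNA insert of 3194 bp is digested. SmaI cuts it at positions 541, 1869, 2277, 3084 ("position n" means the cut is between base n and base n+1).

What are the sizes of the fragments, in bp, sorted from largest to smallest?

1328, 807, 541, 408, 110 bp

Linear molecule, 4 cuts → 5 fragments:
  541 − 0 = 541 bp
  1869 − 541 = 1328 bp
  2277 − 1869 = 408 bp
  3084 − 2277 = 807 bp
  3194 − 3084 = 110 bp
Sorted largest to smallest: 1328, 807, 541, 408, 110 bp.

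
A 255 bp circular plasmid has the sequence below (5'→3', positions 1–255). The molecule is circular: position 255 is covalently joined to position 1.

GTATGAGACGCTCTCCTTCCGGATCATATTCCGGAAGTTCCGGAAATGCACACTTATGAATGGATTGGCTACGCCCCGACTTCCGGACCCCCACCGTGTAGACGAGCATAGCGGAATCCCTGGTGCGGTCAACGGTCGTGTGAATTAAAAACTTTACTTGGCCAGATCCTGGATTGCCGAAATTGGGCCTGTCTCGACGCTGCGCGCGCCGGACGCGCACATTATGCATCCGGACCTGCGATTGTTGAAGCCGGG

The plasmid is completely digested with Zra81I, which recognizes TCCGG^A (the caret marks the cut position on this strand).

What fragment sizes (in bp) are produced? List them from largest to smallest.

Zra81I sites (TCCGGA) start at positions 18, 30, 39, 82, 229.
Zra81I cuts after base 5 of each site (before the last base), so after positions 22, 34, 43, 86, 233.
Circular molecule, 5 cuts → 5 fragments:
  23–34 → 12 bp
  35–43 → 9 bp
  44–86 → 43 bp
  87–233 → 147 bp
  234–255 then 1–22 → 22 + 22 = 44 bp
Sorted largest to smallest: 147, 44, 43, 12, 9 bp.

147, 44, 43, 12, 9 bp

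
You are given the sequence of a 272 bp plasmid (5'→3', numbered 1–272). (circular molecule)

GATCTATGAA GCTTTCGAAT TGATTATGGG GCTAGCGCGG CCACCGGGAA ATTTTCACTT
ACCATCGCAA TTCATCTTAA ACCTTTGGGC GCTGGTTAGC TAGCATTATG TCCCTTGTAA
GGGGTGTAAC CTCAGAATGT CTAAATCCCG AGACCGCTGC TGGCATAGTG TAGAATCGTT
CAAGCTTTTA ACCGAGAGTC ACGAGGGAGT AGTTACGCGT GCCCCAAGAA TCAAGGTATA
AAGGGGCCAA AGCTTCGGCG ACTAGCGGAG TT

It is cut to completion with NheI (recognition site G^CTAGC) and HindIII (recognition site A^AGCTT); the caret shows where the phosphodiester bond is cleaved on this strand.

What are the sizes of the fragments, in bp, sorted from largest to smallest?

NheI sites (GCTAGC) start at positions 31, 99.
NheI cuts after the first base of each site, so after positions 31, 99.
HindIII sites (AAGCTT) start at positions 9, 182, 250.
HindIII cuts after the first base of each site, so after positions 9, 182, 250.
Combined cut positions: 9, 31, 99, 182, 250.
Circular molecule, 5 cuts → 5 fragments:
  10–31 → 22 bp
  32–99 → 68 bp
  100–182 → 83 bp
  183–250 → 68 bp
  251–272 then 1–9 → 22 + 9 = 31 bp
Sorted largest to smallest: 83, 68, 68, 31, 22 bp.

83, 68, 68, 31, 22 bp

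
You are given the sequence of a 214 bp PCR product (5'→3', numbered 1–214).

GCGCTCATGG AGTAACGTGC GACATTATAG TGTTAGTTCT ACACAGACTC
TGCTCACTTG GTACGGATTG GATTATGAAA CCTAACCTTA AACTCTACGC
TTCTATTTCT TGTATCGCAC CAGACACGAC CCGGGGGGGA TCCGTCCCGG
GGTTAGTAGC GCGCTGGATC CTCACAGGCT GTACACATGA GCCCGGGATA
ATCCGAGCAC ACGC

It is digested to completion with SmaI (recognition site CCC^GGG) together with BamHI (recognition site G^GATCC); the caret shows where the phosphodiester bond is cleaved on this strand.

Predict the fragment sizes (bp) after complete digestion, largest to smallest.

132, 28, 20, 18, 10, 6 bp

SmaI sites (CCCGGG) start at positions 130, 146, 192.
SmaI cuts after base 3 of each site, so after positions 132, 148, 194.
BamHI sites (GGATCC) start at positions 138, 166.
BamHI cuts after the first base of each site, so after positions 138, 166.
Combined cut positions: 132, 138, 148, 166, 194.
Linear molecule, 5 cuts → 6 fragments:
  1–132 → 132 bp
  133–138 → 6 bp
  139–148 → 10 bp
  149–166 → 18 bp
  167–194 → 28 bp
  195–214 → 20 bp
Sorted largest to smallest: 132, 28, 20, 18, 10, 6 bp.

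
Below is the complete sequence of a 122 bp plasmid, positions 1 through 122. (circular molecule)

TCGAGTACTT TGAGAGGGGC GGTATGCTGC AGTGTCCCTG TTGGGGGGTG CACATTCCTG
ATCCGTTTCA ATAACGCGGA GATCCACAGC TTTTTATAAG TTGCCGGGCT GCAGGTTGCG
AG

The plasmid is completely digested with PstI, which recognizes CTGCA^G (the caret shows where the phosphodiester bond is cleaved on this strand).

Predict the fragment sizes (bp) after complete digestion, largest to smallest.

82, 40 bp

PstI sites (CTGCAG) start at positions 27, 109.
PstI cuts after base 5 of each site (before the last base), so after positions 31, 113.
Circular molecule, 2 cuts → 2 fragments:
  32–113 → 82 bp
  114–122 then 1–31 → 9 + 31 = 40 bp
Sorted largest to smallest: 82, 40 bp.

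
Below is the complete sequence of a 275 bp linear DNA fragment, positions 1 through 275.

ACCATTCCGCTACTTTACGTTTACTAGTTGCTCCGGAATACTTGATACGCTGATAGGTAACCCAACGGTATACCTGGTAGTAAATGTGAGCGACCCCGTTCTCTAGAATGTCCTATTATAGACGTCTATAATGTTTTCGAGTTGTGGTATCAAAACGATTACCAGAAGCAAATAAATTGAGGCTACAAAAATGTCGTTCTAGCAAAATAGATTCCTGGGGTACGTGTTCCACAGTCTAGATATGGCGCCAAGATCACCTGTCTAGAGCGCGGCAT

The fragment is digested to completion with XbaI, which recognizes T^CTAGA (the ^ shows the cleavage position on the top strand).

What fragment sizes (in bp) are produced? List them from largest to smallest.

133, 102, 26, 14 bp

XbaI sites (TCTAGA) start at positions 102, 235, 261.
XbaI cuts after the first base of each site, so after positions 102, 235, 261.
Linear molecule, 3 cuts → 4 fragments:
  1–102 → 102 bp
  103–235 → 133 bp
  236–261 → 26 bp
  262–275 → 14 bp
Sorted largest to smallest: 133, 102, 26, 14 bp.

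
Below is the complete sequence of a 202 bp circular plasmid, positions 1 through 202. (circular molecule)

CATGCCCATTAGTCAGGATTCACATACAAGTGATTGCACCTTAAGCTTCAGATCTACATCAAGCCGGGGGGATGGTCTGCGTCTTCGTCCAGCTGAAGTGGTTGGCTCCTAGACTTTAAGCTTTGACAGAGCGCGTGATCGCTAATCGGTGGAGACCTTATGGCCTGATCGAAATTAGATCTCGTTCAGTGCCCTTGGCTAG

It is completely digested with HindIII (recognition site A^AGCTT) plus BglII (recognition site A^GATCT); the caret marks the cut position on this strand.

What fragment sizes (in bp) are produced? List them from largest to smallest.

68, 68, 59, 7 bp

HindIII sites (AAGCTT) start at positions 43, 118.
HindIII cuts after the first base of each site, so after positions 43, 118.
BglII sites (AGATCT) start at positions 50, 177.
BglII cuts after the first base of each site, so after positions 50, 177.
Combined cut positions: 43, 50, 118, 177.
Circular molecule, 4 cuts → 4 fragments:
  44–50 → 7 bp
  51–118 → 68 bp
  119–177 → 59 bp
  178–202 then 1–43 → 25 + 43 = 68 bp
Sorted largest to smallest: 68, 68, 59, 7 bp.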